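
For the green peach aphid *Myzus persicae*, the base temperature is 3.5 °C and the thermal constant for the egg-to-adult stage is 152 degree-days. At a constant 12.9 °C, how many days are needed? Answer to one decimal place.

Daily accumulation = 12.9 − 3.5 = 9.4 DD/day.
Duration = 152 / 9.4 = 16.170 ≈ 16.2 days.

16.2 days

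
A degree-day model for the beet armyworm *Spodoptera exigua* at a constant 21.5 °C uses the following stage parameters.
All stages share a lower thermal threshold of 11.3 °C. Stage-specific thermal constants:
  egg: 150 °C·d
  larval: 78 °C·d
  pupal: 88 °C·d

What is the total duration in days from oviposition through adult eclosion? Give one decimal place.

Daily accumulation at 21.5 °C = 21.5 − 11.3 = 10.2 DD/day.
Total K = 150 + 78 + 88 = 316 DD.
Total duration = 316 / 10.2 = 30.980 ≈ 31.0 days.

31.0 days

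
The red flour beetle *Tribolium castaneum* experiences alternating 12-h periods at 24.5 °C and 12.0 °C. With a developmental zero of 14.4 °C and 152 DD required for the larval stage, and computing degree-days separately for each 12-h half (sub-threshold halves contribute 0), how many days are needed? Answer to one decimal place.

30.1 days

Day half: max(0, 24.5 − 14.4) × 0.5 = 10.1 × 0.5 = 5.05 DD.
Night half: max(0, 12.0 − 14.4) × 0.5 = 0.0 × 0.5 = 0.00 DD.
Per 24 h: 5.05 DD/day.
Duration = 152 / 5.05 = 30.099 ≈ 30.1 days.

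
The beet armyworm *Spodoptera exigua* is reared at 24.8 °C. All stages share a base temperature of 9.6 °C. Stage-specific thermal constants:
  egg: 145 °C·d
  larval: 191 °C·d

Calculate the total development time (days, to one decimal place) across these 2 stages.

22.1 days

Daily accumulation at 24.8 °C = 24.8 − 9.6 = 15.2 DD/day.
Total K = 145 + 191 = 336 DD.
Total duration = 336 / 15.2 = 22.105 ≈ 22.1 days.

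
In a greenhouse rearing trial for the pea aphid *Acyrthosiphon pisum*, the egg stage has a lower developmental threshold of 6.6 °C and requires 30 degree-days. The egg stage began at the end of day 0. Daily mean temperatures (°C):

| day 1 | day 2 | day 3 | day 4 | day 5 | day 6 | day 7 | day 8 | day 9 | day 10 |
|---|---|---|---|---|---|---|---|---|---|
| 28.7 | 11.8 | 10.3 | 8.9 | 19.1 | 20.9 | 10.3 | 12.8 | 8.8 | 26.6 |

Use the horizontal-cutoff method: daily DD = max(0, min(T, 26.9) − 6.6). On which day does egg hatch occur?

day 4

Daily DD above 6.6 °C (capped at 20.3): 20.3, 5.2, 3.7, 2.3, 12.5, 14.3, 3.7, 6.2, 2.2, 20.0.
Cumulative: 20.3, 25.5, 29.2, 31.5, 44.0, 58.3, 62.0, 68.2, 70.4, 90.4.
The total first reaches 30 DD on day 4.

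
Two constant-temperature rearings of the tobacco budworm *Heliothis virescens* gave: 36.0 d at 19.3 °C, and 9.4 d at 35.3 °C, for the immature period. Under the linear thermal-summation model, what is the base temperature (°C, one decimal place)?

13.6 °C

Linear rate model ⇒ the product D·(T − T_b) is constant across temperatures.
36.0·(19.3 − T_b) = 9.4·(35.3 − T_b)
T_b = (36.0·19.3 − 9.4·35.3) / (36.0 − 9.4) = 362.98 / 26.6 = 13.646 °C ≈ 13.6 °C.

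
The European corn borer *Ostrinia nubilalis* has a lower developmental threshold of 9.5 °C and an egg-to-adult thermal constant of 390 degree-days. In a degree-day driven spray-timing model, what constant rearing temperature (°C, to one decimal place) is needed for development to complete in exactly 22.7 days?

26.7 °C

Required daily accumulation = 390 / 22.7 = 17.181 DD/day.
T = T_base + 17.181 = 9.5 + 17.181 = 26.681 ≈ 26.7 °C.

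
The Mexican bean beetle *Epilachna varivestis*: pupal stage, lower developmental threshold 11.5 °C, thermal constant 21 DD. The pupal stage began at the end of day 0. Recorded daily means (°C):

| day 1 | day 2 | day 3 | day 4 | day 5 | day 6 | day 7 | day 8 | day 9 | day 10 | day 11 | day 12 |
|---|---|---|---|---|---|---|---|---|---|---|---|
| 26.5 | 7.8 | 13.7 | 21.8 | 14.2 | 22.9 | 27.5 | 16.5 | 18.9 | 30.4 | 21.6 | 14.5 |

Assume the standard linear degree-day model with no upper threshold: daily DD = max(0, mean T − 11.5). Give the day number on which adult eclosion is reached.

Daily DD above 11.5 °C: 15.0, 0.0, 2.2, 10.3, 2.7, 11.4, 16.0, 5.0, 7.4, 18.9, 10.1, 3.0.
Cumulative: 15.0, 15.0, 17.2, 27.5, 30.2, 41.6, 57.6, 62.6, 70.0, 88.9, 99.0, 102.0.
The total first reaches 21 DD on day 4.

day 4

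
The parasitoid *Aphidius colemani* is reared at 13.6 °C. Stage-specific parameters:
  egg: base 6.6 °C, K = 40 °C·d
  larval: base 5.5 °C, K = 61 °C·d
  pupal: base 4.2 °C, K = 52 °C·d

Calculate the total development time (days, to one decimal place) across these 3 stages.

18.8 days

egg: 40 / (13.6 − 6.6) = 40 / 7.0 = 5.714 d.
larval: 61 / (13.6 − 5.5) = 61 / 8.1 = 7.531 d.
pupal: 52 / (13.6 − 4.2) = 52 / 9.4 = 5.532 d.
Sum = 18.777 ≈ 18.8 days.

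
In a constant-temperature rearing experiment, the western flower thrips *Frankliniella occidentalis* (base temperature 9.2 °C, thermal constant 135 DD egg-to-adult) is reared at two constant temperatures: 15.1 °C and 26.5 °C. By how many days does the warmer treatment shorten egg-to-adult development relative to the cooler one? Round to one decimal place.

At 15.1 °C: 135 / (15.1 − 9.2) = 135 / 5.9 = 22.881 d.
At 26.5 °C: 135 / (26.5 − 9.2) = 135 / 17.3 = 7.803 d.
Difference = |22.881 − 7.803| = 15.078 ≈ 15.1 days.

15.1 days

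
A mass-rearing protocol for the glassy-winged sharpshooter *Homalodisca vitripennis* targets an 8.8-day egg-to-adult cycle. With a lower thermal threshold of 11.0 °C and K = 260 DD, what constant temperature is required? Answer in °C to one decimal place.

Required daily accumulation = 260 / 8.8 = 29.545 DD/day.
T = T_base + 29.545 = 11.0 + 29.545 = 40.545 ≈ 40.5 °C.

40.5 °C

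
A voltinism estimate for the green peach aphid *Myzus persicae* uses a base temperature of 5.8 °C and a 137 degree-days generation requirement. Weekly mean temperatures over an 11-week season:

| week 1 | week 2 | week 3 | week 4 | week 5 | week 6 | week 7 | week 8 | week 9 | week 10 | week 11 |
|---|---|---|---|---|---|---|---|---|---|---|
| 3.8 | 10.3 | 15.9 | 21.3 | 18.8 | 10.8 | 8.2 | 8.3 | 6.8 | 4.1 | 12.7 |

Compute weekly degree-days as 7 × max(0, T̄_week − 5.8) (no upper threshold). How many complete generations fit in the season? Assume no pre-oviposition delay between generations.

Weekly DD (7 × max(0, T̄ − 5.8)): 0.0, 31.5, 70.7, 108.5, 91.0, 35.0, 16.8, 17.5, 7.0, 0.0, 48.3.
Season total = 426.3 DD.
Complete generations = ⌊426.3 / 137⌋ = 3.

3 generations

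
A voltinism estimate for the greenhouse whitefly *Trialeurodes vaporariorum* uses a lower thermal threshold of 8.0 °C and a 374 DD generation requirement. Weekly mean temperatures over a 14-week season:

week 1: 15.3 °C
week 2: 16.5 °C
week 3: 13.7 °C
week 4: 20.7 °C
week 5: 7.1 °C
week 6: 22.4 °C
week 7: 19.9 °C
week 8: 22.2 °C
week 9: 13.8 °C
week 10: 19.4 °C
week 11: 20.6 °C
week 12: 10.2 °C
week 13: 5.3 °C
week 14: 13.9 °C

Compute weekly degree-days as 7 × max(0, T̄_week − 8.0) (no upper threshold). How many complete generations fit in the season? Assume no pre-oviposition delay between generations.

Weekly DD (7 × max(0, T̄ − 8.0)): 51.1, 59.5, 39.9, 88.9, 0.0, 100.8, 83.3, 99.4, 40.6, 79.8, 88.2, 15.4, 0.0, 41.3.
Season total = 788.2 DD.
Complete generations = ⌊788.2 / 374⌋ = 2.

2 generations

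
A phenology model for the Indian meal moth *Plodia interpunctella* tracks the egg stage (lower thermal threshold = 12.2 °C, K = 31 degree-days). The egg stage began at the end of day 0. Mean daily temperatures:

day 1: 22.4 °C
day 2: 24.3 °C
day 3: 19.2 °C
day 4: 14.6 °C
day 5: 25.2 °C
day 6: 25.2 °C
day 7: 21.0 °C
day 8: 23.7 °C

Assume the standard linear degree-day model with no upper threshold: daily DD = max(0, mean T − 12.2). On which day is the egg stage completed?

Daily DD above 12.2 °C: 10.2, 12.1, 7.0, 2.4, 13.0, 13.0, 8.8, 11.5.
Cumulative: 10.2, 22.3, 29.3, 31.7, 44.7, 57.7, 66.5, 78.0.
The total first reaches 31 DD on day 4.

day 4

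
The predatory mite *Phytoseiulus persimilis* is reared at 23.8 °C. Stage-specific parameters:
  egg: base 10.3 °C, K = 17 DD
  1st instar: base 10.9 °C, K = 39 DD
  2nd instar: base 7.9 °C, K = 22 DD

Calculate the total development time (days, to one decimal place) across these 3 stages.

egg: 17 / (23.8 − 10.3) = 17 / 13.5 = 1.259 d.
1st instar: 39 / (23.8 − 10.9) = 39 / 12.9 = 3.023 d.
2nd instar: 22 / (23.8 − 7.9) = 22 / 15.9 = 1.384 d.
Sum = 5.666 ≈ 5.7 days.

5.7 days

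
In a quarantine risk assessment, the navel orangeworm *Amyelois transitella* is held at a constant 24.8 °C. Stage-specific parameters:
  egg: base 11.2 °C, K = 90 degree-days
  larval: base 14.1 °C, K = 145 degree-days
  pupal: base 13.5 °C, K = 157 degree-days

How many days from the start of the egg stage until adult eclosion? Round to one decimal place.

egg: 90 / (24.8 − 11.2) = 90 / 13.6 = 6.618 d.
larval: 145 / (24.8 − 14.1) = 145 / 10.7 = 13.551 d.
pupal: 157 / (24.8 − 13.5) = 157 / 11.3 = 13.894 d.
Sum = 34.063 ≈ 34.1 days.

34.1 days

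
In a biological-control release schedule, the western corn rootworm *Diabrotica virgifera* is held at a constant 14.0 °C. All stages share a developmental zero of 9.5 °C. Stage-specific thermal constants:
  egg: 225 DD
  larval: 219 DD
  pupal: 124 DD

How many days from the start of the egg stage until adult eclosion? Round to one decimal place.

126.2 days

Daily accumulation at 14.0 °C = 14.0 − 9.5 = 4.5 DD/day.
Total K = 225 + 219 + 124 = 568 DD.
Total duration = 568 / 4.5 = 126.222 ≈ 126.2 days.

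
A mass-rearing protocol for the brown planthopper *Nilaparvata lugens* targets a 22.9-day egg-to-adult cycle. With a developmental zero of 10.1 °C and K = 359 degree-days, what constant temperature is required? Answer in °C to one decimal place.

25.8 °C

Required daily accumulation = 359 / 22.9 = 15.677 DD/day.
T = T_base + 15.677 = 10.1 + 15.677 = 25.777 ≈ 25.8 °C.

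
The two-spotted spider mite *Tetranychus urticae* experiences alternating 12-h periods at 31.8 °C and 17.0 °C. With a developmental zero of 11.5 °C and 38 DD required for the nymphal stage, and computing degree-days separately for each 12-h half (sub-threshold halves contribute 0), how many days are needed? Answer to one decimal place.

Day half: max(0, 31.8 − 11.5) × 0.5 = 20.3 × 0.5 = 10.15 DD.
Night half: max(0, 17.0 − 11.5) × 0.5 = 5.5 × 0.5 = 2.75 DD.
Per 24 h: 12.90 DD/day.
Duration = 38 / 12.90 = 2.946 ≈ 2.9 days.

2.9 days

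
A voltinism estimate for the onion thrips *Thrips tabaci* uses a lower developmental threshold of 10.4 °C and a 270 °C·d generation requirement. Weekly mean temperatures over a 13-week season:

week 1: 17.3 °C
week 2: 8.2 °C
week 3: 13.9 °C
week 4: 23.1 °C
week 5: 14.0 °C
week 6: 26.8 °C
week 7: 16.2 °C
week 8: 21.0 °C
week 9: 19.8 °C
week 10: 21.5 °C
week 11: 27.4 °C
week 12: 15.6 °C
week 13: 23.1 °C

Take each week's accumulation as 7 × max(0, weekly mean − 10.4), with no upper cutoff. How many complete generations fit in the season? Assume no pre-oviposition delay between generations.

Weekly DD (7 × max(0, T̄ − 10.4)): 48.3, 0.0, 24.5, 88.9, 25.2, 114.8, 40.6, 74.2, 65.8, 77.7, 119.0, 36.4, 88.9.
Season total = 804.3 DD.
Complete generations = ⌊804.3 / 270⌋ = 2.

2 generations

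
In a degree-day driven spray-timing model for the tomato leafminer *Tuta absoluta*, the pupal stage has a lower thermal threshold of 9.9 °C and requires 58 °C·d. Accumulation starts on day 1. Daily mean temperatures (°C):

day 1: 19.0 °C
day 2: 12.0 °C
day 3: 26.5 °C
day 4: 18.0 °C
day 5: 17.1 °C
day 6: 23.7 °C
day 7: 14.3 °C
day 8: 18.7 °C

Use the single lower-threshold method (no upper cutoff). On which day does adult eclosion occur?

day 7

Daily DD above 9.9 °C: 9.1, 2.1, 16.6, 8.1, 7.2, 13.8, 4.4, 8.8.
Cumulative: 9.1, 11.2, 27.8, 35.9, 43.1, 56.9, 61.3, 70.1.
The total first reaches 58 DD on day 7.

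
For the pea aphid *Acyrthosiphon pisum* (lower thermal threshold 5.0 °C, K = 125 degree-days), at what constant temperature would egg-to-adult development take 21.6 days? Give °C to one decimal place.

Required daily accumulation = 125 / 21.6 = 5.787 DD/day.
T = T_base + 5.787 = 5.0 + 5.787 = 10.787 ≈ 10.8 °C.

10.8 °C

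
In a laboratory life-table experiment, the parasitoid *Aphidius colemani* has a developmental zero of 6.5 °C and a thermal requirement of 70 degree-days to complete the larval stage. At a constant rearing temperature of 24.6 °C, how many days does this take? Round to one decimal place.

Daily accumulation = 24.6 − 6.5 = 18.1 DD/day.
Duration = 70 / 18.1 = 3.867 ≈ 3.9 days.

3.9 days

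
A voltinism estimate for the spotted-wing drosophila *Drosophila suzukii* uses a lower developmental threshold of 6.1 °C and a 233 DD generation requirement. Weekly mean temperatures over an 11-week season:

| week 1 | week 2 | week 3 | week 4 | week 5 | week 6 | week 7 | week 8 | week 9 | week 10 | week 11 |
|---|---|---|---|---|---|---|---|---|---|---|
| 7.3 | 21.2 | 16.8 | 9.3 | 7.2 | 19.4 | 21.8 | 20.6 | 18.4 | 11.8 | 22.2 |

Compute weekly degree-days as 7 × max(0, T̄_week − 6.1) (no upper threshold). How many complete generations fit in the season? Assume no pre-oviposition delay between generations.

3 generations

Weekly DD (7 × max(0, T̄ − 6.1)): 8.4, 105.7, 74.9, 22.4, 7.7, 93.1, 109.9, 101.5, 86.1, 39.9, 112.7.
Season total = 762.3 DD.
Complete generations = ⌊762.3 / 233⌋ = 3.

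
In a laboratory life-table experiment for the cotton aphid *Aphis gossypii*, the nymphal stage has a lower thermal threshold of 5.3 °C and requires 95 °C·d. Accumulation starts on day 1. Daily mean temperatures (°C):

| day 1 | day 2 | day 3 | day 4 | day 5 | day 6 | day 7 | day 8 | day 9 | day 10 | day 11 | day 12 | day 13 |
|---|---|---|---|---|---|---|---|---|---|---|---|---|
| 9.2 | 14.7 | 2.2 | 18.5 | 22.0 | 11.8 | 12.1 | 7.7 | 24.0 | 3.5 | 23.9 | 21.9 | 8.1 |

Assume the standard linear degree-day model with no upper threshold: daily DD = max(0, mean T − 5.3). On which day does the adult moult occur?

day 11

Daily DD above 5.3 °C: 3.9, 9.4, 0.0, 13.2, 16.7, 6.5, 6.8, 2.4, 18.7, 0.0, 18.6, 16.6, 2.8.
Cumulative: 3.9, 13.3, 13.3, 26.5, 43.2, 49.7, 56.5, 58.9, 77.6, 77.6, 96.2, 112.8, 115.6.
The total first reaches 95 DD on day 11.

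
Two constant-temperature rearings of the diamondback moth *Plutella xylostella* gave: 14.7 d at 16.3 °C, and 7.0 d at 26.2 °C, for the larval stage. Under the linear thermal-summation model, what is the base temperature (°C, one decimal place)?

Under the model K = D·(T − T_b), so D₁·(T₁ − T_b) = D₂·(T₂ − T_b).
14.7·(16.3 − T_b) = 7.0·(26.2 − T_b)
T_b = (14.7·16.3 − 7.0·26.2) / (14.7 − 7.0) = 56.21 / 7.7 = 7.300 °C ≈ 7.3 °C.

7.3 °C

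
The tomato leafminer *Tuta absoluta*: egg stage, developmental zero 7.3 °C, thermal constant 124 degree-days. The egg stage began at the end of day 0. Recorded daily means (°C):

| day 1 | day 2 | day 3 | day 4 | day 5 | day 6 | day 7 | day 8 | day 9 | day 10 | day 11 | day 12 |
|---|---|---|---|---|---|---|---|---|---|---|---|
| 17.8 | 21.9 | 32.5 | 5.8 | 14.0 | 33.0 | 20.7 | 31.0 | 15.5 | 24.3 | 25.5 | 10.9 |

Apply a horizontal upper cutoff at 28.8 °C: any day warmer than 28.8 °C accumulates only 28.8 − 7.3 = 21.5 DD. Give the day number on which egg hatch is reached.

day 10

Daily DD above 7.3 °C (capped at 21.5): 10.5, 14.6, 21.5, 0.0, 6.7, 21.5, 13.4, 21.5, 8.2, 17.0, 18.2, 3.6.
Cumulative: 10.5, 25.1, 46.6, 46.6, 53.3, 74.8, 88.2, 109.7, 117.9, 134.9, 153.1, 156.7.
The total first reaches 124 DD on day 10.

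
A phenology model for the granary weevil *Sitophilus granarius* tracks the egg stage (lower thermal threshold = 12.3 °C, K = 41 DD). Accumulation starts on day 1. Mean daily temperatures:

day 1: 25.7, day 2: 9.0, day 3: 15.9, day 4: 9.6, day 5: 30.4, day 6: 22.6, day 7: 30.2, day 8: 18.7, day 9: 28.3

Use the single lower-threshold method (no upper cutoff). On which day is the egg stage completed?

Daily DD above 12.3 °C: 13.4, 0.0, 3.6, 0.0, 18.1, 10.3, 17.9, 6.4, 16.0.
Cumulative: 13.4, 13.4, 17.0, 17.0, 35.1, 45.4, 63.3, 69.7, 85.7.
The total first reaches 41 DD on day 6.

day 6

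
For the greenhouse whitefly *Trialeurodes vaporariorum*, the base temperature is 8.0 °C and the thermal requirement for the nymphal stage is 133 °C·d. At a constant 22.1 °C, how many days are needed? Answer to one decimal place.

9.4 days

Daily accumulation = 22.1 − 8.0 = 14.1 DD/day.
Duration = 133 / 14.1 = 9.433 ≈ 9.4 days.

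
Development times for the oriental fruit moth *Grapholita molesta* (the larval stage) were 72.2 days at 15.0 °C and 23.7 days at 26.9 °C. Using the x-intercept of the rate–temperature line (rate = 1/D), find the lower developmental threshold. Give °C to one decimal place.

9.2 °C

Equal thermal constants: D₁(T₁ − T_b) = D₂(T₂ − T_b).
72.2·(15.0 − T_b) = 23.7·(26.9 − T_b)
T_b = (72.2·15.0 − 23.7·26.9) / (72.2 − 23.7) = 445.47 / 48.5 = 9.185 °C ≈ 9.2 °C.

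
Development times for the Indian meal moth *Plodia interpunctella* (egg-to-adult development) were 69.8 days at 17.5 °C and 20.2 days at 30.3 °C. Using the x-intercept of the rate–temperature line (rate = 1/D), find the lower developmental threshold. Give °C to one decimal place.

12.3 °C

Under the model K = D·(T − T_b), so D₁·(T₁ − T_b) = D₂·(T₂ − T_b).
69.8·(17.5 − T_b) = 20.2·(30.3 − T_b)
T_b = (69.8·17.5 − 20.2·30.3) / (69.8 − 20.2) = 609.44 / 49.6 = 12.287 °C ≈ 12.3 °C.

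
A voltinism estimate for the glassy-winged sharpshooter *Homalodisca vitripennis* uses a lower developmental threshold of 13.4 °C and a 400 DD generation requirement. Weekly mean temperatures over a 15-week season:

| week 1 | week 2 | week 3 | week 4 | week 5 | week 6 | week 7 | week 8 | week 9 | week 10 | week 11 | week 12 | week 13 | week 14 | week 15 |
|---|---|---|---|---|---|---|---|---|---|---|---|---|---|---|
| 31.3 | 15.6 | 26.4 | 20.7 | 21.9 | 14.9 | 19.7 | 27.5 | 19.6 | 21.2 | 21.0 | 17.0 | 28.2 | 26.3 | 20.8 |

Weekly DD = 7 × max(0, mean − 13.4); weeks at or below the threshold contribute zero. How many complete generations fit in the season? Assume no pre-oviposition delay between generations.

Weekly DD (7 × max(0, T̄ − 13.4)): 125.3, 15.4, 91.0, 51.1, 59.5, 10.5, 44.1, 98.7, 43.4, 54.6, 53.2, 25.2, 103.6, 90.3, 51.8.
Season total = 917.7 DD.
Complete generations = ⌊917.7 / 400⌋ = 2.

2 generations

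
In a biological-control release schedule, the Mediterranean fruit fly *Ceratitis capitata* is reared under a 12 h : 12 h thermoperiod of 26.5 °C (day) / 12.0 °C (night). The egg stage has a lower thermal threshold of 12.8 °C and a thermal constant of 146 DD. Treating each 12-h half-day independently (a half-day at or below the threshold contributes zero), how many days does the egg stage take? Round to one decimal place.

21.3 days

Day half: max(0, 26.5 − 12.8) × 0.5 = 13.7 × 0.5 = 6.85 DD.
Night half: max(0, 12.0 − 12.8) × 0.5 = 0.0 × 0.5 = 0.00 DD.
Per 24 h: 6.85 DD/day.
Duration = 146 / 6.85 = 21.314 ≈ 21.3 days.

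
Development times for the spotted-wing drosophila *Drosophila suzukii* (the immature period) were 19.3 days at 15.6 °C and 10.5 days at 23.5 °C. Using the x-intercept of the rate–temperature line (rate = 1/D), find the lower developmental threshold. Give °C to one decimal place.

6.2 °C

Equal thermal constants: D₁(T₁ − T_b) = D₂(T₂ − T_b).
19.3·(15.6 − T_b) = 10.5·(23.5 − T_b)
T_b = (19.3·15.6 − 10.5·23.5) / (19.3 − 10.5) = 54.33 / 8.8 = 6.174 °C ≈ 6.2 °C.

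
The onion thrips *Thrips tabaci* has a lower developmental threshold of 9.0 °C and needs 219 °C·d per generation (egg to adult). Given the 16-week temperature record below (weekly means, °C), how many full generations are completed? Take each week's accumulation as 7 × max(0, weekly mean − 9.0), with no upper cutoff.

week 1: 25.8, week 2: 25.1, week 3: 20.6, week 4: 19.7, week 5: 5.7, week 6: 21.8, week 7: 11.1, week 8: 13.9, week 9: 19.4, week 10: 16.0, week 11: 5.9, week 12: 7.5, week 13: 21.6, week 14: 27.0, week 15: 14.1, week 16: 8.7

Weekly DD (7 × max(0, T̄ − 9.0)): 117.6, 112.7, 81.2, 74.9, 0.0, 89.6, 14.7, 34.3, 72.8, 49.0, 0.0, 0.0, 88.2, 126.0, 35.7, 0.0.
Season total = 896.7 DD.
Complete generations = ⌊896.7 / 219⌋ = 4.

4 generations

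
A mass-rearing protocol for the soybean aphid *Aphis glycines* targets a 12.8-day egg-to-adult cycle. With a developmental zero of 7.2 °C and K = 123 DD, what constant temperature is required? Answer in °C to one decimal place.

16.8 °C

Required daily accumulation = 123 / 12.8 = 9.609 DD/day.
T = T_base + 9.609 = 7.2 + 9.609 = 16.809 ≈ 16.8 °C.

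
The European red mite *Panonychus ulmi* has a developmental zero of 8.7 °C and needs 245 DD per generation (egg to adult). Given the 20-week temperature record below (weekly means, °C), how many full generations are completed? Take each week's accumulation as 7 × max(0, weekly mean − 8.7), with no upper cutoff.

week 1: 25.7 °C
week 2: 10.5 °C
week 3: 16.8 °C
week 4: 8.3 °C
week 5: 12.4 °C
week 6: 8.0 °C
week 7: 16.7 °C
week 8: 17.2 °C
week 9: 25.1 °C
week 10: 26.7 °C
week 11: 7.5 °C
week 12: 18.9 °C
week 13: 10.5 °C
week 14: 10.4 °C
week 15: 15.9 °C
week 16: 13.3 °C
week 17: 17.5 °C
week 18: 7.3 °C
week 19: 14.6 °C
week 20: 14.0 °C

3 generations

Weekly DD (7 × max(0, T̄ − 8.7)): 119.0, 12.6, 56.7, 0.0, 25.9, 0.0, 56.0, 59.5, 114.8, 126.0, 0.0, 71.4, 12.6, 11.9, 50.4, 32.2, 61.6, 0.0, 41.3, 37.1.
Season total = 889.0 DD.
Complete generations = ⌊889.0 / 245⌋ = 3.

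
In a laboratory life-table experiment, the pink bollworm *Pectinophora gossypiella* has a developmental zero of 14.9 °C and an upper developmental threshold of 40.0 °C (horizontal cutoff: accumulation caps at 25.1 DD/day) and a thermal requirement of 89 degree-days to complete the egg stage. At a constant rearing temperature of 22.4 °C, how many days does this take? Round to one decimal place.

Daily accumulation = 22.4 − 14.9 = 7.5 DD/day.
Duration = 89 / 7.5 = 11.867 ≈ 11.9 days.

11.9 days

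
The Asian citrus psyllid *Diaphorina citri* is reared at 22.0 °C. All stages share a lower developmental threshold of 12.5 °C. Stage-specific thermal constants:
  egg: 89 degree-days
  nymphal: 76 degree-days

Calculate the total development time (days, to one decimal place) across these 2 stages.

17.4 days

Daily accumulation at 22.0 °C = 22.0 − 12.5 = 9.5 DD/day.
Total K = 89 + 76 = 165 DD.
Total duration = 165 / 9.5 = 17.368 ≈ 17.4 days.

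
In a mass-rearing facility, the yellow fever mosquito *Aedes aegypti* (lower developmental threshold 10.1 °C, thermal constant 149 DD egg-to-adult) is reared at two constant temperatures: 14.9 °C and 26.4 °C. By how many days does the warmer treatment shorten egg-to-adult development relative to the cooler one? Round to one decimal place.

21.9 days

At 14.9 °C: 149 / (14.9 − 10.1) = 149 / 4.8 = 31.042 d.
At 26.4 °C: 149 / (26.4 − 10.1) = 149 / 16.3 = 9.141 d.
Difference = |31.042 − 9.141| = 21.901 ≈ 21.9 days.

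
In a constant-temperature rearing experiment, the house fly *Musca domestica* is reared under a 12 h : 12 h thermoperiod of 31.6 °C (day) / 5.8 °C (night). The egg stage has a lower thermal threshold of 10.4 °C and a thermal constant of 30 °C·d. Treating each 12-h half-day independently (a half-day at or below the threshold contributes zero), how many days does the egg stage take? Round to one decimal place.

Day half: max(0, 31.6 − 10.4) × 0.5 = 21.2 × 0.5 = 10.60 DD.
Night half: max(0, 5.8 − 10.4) × 0.5 = 0.0 × 0.5 = 0.00 DD.
Per 24 h: 10.60 DD/day.
Duration = 30 / 10.60 = 2.830 ≈ 2.8 days.

2.8 days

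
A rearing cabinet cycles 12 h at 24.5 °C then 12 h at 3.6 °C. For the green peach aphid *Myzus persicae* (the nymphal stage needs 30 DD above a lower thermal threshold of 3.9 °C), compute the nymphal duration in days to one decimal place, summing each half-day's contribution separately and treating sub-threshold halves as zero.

2.9 days

Day half: max(0, 24.5 − 3.9) × 0.5 = 20.6 × 0.5 = 10.30 DD.
Night half: max(0, 3.6 − 3.9) × 0.5 = 0.0 × 0.5 = 0.00 DD.
Per 24 h: 10.30 DD/day.
Duration = 30 / 10.30 = 2.913 ≈ 2.9 days.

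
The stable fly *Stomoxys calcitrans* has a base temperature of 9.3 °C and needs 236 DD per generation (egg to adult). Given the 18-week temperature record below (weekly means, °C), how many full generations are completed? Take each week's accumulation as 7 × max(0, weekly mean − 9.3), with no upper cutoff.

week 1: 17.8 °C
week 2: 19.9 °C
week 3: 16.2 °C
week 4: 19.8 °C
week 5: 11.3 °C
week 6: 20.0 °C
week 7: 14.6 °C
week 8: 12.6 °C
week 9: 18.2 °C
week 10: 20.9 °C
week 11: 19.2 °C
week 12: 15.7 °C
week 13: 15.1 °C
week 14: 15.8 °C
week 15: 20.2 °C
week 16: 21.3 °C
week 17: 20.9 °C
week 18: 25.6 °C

4 generations

Weekly DD (7 × max(0, T̄ − 9.3)): 59.5, 74.2, 48.3, 73.5, 14.0, 74.9, 37.1, 23.1, 62.3, 81.2, 69.3, 44.8, 40.6, 45.5, 76.3, 84.0, 81.2, 114.1.
Season total = 1103.9 DD.
Complete generations = ⌊1103.9 / 236⌋ = 4.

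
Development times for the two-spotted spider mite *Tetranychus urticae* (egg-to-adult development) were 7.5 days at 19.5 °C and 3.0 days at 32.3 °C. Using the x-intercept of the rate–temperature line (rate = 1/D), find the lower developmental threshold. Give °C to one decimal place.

Linear rate model ⇒ the product D·(T − T_b) is constant across temperatures.
7.5·(19.5 − T_b) = 3.0·(32.3 − T_b)
T_b = (7.5·19.5 − 3.0·32.3) / (7.5 − 3.0) = 49.35 / 4.5 = 10.967 °C ≈ 11.0 °C.

11.0 °C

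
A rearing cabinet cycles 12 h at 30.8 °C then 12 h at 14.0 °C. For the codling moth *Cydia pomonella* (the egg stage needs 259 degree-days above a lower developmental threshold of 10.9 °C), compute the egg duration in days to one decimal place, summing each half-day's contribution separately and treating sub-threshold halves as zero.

22.5 days

Day half: max(0, 30.8 − 10.9) × 0.5 = 19.9 × 0.5 = 9.95 DD.
Night half: max(0, 14.0 − 10.9) × 0.5 = 3.1 × 0.5 = 1.55 DD.
Per 24 h: 11.50 DD/day.
Duration = 259 / 11.50 = 22.522 ≈ 22.5 days.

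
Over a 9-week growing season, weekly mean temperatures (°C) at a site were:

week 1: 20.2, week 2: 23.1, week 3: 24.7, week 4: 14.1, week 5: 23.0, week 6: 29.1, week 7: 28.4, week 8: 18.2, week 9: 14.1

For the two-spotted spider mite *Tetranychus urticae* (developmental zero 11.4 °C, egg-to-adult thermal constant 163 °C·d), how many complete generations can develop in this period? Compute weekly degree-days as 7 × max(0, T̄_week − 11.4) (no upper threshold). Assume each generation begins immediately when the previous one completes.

3 generations

Weekly DD (7 × max(0, T̄ − 11.4)): 61.6, 81.9, 93.1, 18.9, 81.2, 123.9, 119.0, 47.6, 18.9.
Season total = 646.1 DD.
Complete generations = ⌊646.1 / 163⌋ = 3.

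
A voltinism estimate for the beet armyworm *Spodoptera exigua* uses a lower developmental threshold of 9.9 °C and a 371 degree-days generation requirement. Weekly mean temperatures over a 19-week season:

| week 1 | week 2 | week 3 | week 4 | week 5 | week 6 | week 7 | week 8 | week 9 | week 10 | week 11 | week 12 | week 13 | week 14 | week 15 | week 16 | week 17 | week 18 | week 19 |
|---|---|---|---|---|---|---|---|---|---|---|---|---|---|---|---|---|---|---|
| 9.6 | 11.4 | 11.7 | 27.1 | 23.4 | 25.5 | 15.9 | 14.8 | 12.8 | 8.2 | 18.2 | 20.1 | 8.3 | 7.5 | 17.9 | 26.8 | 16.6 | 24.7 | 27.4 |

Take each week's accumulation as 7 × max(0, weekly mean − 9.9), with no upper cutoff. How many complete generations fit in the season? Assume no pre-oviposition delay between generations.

Weekly DD (7 × max(0, T̄ − 9.9)): 0.0, 10.5, 12.6, 120.4, 94.5, 109.2, 42.0, 34.3, 20.3, 0.0, 58.1, 71.4, 0.0, 0.0, 56.0, 118.3, 46.9, 103.6, 122.5.
Season total = 1020.6 DD.
Complete generations = ⌊1020.6 / 371⌋ = 2.

2 generations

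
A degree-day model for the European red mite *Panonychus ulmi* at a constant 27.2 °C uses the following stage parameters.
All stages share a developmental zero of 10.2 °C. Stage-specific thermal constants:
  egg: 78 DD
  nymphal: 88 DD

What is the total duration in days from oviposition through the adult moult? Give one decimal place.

9.8 days

Daily accumulation at 27.2 °C = 27.2 − 10.2 = 17.0 DD/day.
Total K = 78 + 88 = 166 DD.
Total duration = 166 / 17.0 = 9.765 ≈ 9.8 days.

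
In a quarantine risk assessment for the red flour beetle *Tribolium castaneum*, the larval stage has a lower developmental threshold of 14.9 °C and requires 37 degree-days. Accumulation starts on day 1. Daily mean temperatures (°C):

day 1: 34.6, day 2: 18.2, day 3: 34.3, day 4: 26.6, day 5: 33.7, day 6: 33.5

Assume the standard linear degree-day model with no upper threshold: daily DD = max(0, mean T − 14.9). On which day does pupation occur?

Daily DD above 14.9 °C: 19.7, 3.3, 19.4, 11.7, 18.8, 18.6.
Cumulative: 19.7, 23.0, 42.4, 54.1, 72.9, 91.5.
The total first reaches 37 DD on day 3.

day 3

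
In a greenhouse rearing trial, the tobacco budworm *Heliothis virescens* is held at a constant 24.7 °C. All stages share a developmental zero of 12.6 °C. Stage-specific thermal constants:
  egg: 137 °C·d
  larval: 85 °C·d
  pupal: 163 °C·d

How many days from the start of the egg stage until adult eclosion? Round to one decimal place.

Daily accumulation at 24.7 °C = 24.7 − 12.6 = 12.1 DD/day.
Total K = 137 + 85 + 163 = 385 DD.
Total duration = 385 / 12.1 = 31.818 ≈ 31.8 days.

31.8 days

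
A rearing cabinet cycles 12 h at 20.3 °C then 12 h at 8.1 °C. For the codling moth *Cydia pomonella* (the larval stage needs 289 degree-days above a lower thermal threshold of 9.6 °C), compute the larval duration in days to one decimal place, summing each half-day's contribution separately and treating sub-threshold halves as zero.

54.0 days

Day half: max(0, 20.3 − 9.6) × 0.5 = 10.7 × 0.5 = 5.35 DD.
Night half: max(0, 8.1 − 9.6) × 0.5 = 0.0 × 0.5 = 0.00 DD.
Per 24 h: 5.35 DD/day.
Duration = 289 / 5.35 = 54.019 ≈ 54.0 days.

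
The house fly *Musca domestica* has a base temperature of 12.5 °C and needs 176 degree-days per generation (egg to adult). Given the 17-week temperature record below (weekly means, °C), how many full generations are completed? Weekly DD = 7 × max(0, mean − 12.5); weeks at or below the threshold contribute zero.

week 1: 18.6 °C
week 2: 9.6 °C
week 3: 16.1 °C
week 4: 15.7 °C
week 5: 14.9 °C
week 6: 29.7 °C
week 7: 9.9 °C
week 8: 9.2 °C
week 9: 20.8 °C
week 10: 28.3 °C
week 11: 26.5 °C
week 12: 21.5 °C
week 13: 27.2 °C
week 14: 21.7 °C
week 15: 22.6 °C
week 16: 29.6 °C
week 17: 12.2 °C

5 generations

Weekly DD (7 × max(0, T̄ − 12.5)): 42.7, 0.0, 25.2, 22.4, 16.8, 120.4, 0.0, 0.0, 58.1, 110.6, 98.0, 63.0, 102.9, 64.4, 70.7, 119.7, 0.0.
Season total = 914.9 DD.
Complete generations = ⌊914.9 / 176⌋ = 5.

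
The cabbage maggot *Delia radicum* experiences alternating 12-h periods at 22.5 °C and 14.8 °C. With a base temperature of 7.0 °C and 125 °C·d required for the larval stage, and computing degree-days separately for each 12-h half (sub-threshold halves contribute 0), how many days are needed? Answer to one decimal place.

10.7 days

Day half: max(0, 22.5 − 7.0) × 0.5 = 15.5 × 0.5 = 7.75 DD.
Night half: max(0, 14.8 − 7.0) × 0.5 = 7.8 × 0.5 = 3.90 DD.
Per 24 h: 11.65 DD/day.
Duration = 125 / 11.65 = 10.730 ≈ 10.7 days.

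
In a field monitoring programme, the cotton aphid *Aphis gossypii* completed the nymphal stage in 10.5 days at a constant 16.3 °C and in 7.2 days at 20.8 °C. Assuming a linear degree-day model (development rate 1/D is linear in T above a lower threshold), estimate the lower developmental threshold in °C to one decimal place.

6.5 °C

Equal thermal constants: D₁(T₁ − T_b) = D₂(T₂ − T_b).
10.5·(16.3 − T_b) = 7.2·(20.8 − T_b)
T_b = (10.5·16.3 − 7.2·20.8) / (10.5 − 7.2) = 21.39 / 3.3 = 6.482 °C ≈ 6.5 °C.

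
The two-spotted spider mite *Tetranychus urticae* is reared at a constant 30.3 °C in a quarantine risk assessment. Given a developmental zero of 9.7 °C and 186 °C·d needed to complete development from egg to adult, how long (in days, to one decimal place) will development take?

9.0 days

Daily accumulation = 30.3 − 9.7 = 20.6 DD/day.
Duration = 186 / 20.6 = 9.029 ≈ 9.0 days.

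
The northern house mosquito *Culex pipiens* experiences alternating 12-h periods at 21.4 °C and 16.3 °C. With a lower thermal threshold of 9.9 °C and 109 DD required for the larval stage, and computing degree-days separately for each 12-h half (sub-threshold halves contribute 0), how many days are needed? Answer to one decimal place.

Day half: max(0, 21.4 − 9.9) × 0.5 = 11.5 × 0.5 = 5.75 DD.
Night half: max(0, 16.3 − 9.9) × 0.5 = 6.4 × 0.5 = 3.20 DD.
Per 24 h: 8.95 DD/day.
Duration = 109 / 8.95 = 12.179 ≈ 12.2 days.

12.2 days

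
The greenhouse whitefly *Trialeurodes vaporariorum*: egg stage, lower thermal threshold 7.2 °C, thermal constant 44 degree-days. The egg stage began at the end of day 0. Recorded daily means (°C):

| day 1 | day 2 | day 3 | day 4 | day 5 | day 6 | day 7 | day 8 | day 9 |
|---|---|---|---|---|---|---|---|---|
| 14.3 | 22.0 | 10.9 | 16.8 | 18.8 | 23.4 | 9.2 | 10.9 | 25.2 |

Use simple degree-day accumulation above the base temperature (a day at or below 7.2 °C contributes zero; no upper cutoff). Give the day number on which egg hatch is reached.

day 5

Daily DD above 7.2 °C: 7.1, 14.8, 3.7, 9.6, 11.6, 16.2, 2.0, 3.7, 18.0.
Cumulative: 7.1, 21.9, 25.6, 35.2, 46.8, 63.0, 65.0, 68.7, 86.7.
The total first reaches 44 DD on day 5.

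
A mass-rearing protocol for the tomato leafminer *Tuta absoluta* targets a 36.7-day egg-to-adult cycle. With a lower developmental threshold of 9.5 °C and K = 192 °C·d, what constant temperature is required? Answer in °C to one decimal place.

Required daily accumulation = 192 / 36.7 = 5.232 DD/day.
T = T_base + 5.232 = 9.5 + 5.232 = 14.732 ≈ 14.7 °C.

14.7 °C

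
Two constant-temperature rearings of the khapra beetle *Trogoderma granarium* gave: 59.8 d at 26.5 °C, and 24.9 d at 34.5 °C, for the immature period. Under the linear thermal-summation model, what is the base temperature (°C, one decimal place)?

20.8 °C

Linear rate model ⇒ the product D·(T − T_b) is constant across temperatures.
59.8·(26.5 − T_b) = 24.9·(34.5 − T_b)
T_b = (59.8·26.5 − 24.9·34.5) / (59.8 − 24.9) = 725.65 / 34.9 = 20.792 °C ≈ 20.8 °C.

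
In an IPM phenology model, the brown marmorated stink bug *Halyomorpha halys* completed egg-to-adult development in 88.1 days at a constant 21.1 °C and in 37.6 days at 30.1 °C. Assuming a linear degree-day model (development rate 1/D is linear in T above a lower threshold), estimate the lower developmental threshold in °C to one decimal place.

14.4 °C

Under the model K = D·(T − T_b), so D₁·(T₁ − T_b) = D₂·(T₂ − T_b).
88.1·(21.1 − T_b) = 37.6·(30.1 − T_b)
T_b = (88.1·21.1 − 37.6·30.1) / (88.1 − 37.6) = 727.15 / 50.5 = 14.399 °C ≈ 14.4 °C.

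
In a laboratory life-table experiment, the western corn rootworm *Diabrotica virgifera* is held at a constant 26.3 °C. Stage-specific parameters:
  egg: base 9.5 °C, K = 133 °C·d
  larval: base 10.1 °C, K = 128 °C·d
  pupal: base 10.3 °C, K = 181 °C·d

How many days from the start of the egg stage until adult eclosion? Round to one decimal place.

27.1 days

egg: 133 / (26.3 − 9.5) = 133 / 16.8 = 7.917 d.
larval: 128 / (26.3 − 10.1) = 128 / 16.2 = 7.901 d.
pupal: 181 / (26.3 − 10.3) = 181 / 16.0 = 11.312 d.
Sum = 27.130 ≈ 27.1 days.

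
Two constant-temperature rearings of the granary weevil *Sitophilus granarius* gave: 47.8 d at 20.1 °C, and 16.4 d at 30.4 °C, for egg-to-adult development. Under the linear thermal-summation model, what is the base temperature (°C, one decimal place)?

14.7 °C

Equal thermal constants: D₁(T₁ − T_b) = D₂(T₂ − T_b).
47.8·(20.1 − T_b) = 16.4·(30.4 − T_b)
T_b = (47.8·20.1 − 16.4·30.4) / (47.8 − 16.4) = 462.22 / 31.4 = 14.720 °C ≈ 14.7 °C.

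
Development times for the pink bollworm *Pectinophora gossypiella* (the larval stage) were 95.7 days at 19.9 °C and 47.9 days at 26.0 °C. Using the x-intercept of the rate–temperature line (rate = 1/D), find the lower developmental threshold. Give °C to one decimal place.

Equal thermal constants: D₁(T₁ − T_b) = D₂(T₂ − T_b).
95.7·(19.9 − T_b) = 47.9·(26.0 − T_b)
T_b = (95.7·19.9 − 47.9·26.0) / (95.7 − 47.9) = 659.03 / 47.8 = 13.787 °C ≈ 13.8 °C.

13.8 °C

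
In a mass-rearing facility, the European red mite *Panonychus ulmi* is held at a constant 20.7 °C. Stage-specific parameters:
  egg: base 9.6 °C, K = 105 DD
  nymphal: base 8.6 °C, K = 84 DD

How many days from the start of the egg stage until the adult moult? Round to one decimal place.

egg: 105 / (20.7 − 9.6) = 105 / 11.1 = 9.459 d.
nymphal: 84 / (20.7 − 8.6) = 84 / 12.1 = 6.942 d.
Sum = 16.402 ≈ 16.4 days.

16.4 days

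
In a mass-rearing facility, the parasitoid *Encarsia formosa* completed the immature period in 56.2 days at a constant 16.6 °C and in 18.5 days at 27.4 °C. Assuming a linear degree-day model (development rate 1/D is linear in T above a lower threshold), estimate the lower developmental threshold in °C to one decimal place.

Linear rate model ⇒ the product D·(T − T_b) is constant across temperatures.
56.2·(16.6 − T_b) = 18.5·(27.4 − T_b)
T_b = (56.2·16.6 − 18.5·27.4) / (56.2 − 18.5) = 426.02 / 37.7 = 11.300 °C ≈ 11.3 °C.

11.3 °C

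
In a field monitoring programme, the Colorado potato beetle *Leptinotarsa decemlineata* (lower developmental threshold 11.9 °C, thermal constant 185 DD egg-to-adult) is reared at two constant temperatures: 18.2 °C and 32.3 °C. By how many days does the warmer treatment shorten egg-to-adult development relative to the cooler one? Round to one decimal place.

At 18.2 °C: 185 / (18.2 − 11.9) = 185 / 6.3 = 29.365 d.
At 32.3 °C: 185 / (32.3 − 11.9) = 185 / 20.4 = 9.069 d.
Difference = |29.365 − 9.069| = 20.296 ≈ 20.3 days.

20.3 days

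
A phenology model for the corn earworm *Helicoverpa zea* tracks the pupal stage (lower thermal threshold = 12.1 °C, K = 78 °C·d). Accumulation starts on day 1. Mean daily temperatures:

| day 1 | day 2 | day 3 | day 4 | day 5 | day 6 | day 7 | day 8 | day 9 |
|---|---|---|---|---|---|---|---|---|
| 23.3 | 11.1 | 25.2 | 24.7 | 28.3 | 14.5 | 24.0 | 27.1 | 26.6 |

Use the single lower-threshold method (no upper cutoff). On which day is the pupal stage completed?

Daily DD above 12.1 °C: 11.2, 0.0, 13.1, 12.6, 16.2, 2.4, 11.9, 15.0, 14.5.
Cumulative: 11.2, 11.2, 24.3, 36.9, 53.1, 55.5, 67.4, 82.4, 96.9.
The total first reaches 78 DD on day 8.

day 8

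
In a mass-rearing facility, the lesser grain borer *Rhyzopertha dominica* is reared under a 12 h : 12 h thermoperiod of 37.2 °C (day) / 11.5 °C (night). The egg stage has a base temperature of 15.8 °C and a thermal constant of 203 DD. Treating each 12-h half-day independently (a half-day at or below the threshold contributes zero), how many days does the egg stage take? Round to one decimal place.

19.0 days

Day half: max(0, 37.2 − 15.8) × 0.5 = 21.4 × 0.5 = 10.70 DD.
Night half: max(0, 11.5 − 15.8) × 0.5 = 0.0 × 0.5 = 0.00 DD.
Per 24 h: 10.70 DD/day.
Duration = 203 / 10.70 = 18.972 ≈ 19.0 days.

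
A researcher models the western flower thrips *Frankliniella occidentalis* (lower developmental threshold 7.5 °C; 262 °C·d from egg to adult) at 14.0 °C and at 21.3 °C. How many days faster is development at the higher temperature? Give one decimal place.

At 14.0 °C: 262 / (14.0 − 7.5) = 262 / 6.5 = 40.308 d.
At 21.3 °C: 262 / (21.3 − 7.5) = 262 / 13.8 = 18.986 d.
Difference = |40.308 − 18.986| = 21.322 ≈ 21.3 days.

21.3 days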